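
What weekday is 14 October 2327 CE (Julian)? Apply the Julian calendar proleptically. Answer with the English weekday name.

In the Gregorian calendar this is 30 October 2327 (JDN 2571281).
JDN 2571281 mod 7 = 6, and JDN 0 was a Monday, so this is a Sunday.

Sunday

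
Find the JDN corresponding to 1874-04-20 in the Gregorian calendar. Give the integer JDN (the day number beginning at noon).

JDN 2451545 is 1 January 2000 CE (Gregorian); the target day is −45911 days from there, so JDN = 2405634.

2405634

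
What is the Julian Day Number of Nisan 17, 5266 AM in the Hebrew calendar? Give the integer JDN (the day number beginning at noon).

2271225

In the proleptic Gregorian calendar the same day is 21 April 1506.
JDN 2299161 is 15 October 1582 CE (Gregorian); the target day is −27936 days from there, so JDN = 2271225.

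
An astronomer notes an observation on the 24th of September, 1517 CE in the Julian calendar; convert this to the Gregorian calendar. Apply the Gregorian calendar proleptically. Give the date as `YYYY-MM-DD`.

The Julian–Gregorian offset here is 10 days (Julian trailing).
24 September 1517 Julian + 10 days → 4 October 1517 Gregorian.

1517-10-04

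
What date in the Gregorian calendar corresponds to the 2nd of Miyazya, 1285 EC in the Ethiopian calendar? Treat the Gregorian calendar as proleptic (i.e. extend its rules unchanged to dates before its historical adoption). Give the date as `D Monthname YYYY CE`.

4 April 1293 CE

Julian Day Number of the source date = 2193413.
Converting JDN 2193413 to the Gregorian calendar gives 4 April 1293 CE.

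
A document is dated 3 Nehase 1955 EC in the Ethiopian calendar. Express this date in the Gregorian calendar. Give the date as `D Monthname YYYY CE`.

9 August 1963 CE

Julian Day Number of the source date = 2438251.
Converting JDN 2438251 to the Gregorian calendar gives 9 August 1963 CE.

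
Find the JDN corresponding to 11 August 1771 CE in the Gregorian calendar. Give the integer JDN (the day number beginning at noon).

JDN 2299161 is 15 October 1582 CE (Gregorian); the target day is +68966 days from there, so JDN = 2368127.

2368127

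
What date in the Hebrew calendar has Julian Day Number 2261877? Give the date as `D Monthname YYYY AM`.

2 Tishrei 5241 AM

The proleptic Gregorian equivalent of JDN 2261877 is 15 September 1480.
In the Hebrew calendar that day is 2 Tishrei 5241 AM.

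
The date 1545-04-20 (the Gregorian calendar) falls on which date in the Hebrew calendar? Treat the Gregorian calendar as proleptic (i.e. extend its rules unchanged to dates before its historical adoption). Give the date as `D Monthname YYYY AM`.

Both dates share Julian Day Number 2285469; in the Hebrew calendar that is 28 Nisan 5305 AM.

28 Nisan 5305 AM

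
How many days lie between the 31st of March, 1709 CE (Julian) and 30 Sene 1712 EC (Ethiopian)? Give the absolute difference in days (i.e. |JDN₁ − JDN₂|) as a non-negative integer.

First date → JDN 2345360; second date → JDN 2349463.
The interval is |2345360 − 2349463| = 4103 days.

4103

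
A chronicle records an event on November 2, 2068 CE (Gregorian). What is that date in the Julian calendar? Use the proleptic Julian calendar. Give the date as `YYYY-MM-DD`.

For dates in this range the Gregorian date is 13 days ahead of the Julian.
2 November 2068 Gregorian − 13 days → 20 October 2068 Julian.

2068-10-20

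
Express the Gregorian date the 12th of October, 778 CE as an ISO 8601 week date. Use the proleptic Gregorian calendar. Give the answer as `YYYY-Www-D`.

0778-W41-4

The weekday is Thursday (ISO weekday 4).
That Thursday belongs to ISO week 41 of ISO year 778.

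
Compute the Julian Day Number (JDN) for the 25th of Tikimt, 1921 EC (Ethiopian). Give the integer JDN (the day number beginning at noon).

Equivalently 4 November 1928 (Gregorian).
JDN 2299161 is 15 October 1582 CE (Gregorian); the target day is +126394 days from there, so JDN = 2425555.

2425555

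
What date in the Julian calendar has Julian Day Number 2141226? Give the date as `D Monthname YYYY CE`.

The proleptic Gregorian equivalent of JDN 2141226 is 18 May 1150.
In the Julian calendar that day is 11 May 1150 CE.

11 May 1150 CE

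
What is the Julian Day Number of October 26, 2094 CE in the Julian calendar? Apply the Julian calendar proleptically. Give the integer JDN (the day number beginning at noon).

Equivalently 8 November 2094 (Gregorian).
JDN 2451545 is 1 January 2000 CE (Gregorian); the target day is +34645 days from there, so JDN = 2486190.

2486190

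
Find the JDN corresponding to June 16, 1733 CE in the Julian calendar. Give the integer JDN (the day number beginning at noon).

In the Gregorian calendar the same day is 27 June 1733.
JDN 2451545 is 1 January 2000 CE (Gregorian); the target day is −97342 days from there, so JDN = 2354203.

2354203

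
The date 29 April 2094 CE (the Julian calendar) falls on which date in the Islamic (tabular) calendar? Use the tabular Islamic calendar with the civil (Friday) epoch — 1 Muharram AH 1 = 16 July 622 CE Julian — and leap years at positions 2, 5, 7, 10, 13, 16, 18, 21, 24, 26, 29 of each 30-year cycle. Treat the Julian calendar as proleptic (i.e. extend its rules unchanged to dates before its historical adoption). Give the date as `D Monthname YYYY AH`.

26 Dhu al-Hijjah 1517 AH

Both dates share Julian Day Number 2486010; in the tabular Islamic calendar that is 26 Dhu al-Hijjah 1517 AH.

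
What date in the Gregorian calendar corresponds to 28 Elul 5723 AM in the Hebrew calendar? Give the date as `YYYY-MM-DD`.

1963-09-17

Both dates share Julian Day Number 2438290; in the Gregorian calendar that is 17 September 1963 CE.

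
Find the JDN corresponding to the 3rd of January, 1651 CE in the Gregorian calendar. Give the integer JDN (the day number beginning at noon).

JDN 2400001 is 17 November 1858 CE (Gregorian), MJD 0; the target day is −75923 days from there, so JDN = 2324078.

2324078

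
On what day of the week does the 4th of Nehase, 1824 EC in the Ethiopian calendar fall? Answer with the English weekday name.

Thursday

In the Gregorian calendar this is 9 August 1832 (JDN 2390405).
JDN 2390405 mod 7 = 3, and JDN 0 was a Monday, so this is a Thursday.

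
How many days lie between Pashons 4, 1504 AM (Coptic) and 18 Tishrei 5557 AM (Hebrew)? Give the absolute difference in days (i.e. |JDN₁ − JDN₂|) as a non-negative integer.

3085

JDN of the first date = 2374244.
JDN of the second date = 2377329.
|2377329 − 2374244| = 3085.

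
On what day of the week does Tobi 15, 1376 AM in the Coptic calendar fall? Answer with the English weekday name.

Equivalently 21 January 1660 Gregorian, JDN 2327383.
2327383 ≡ 2 (mod 7); counting from Monday = 0 gives Wednesday.

Wednesday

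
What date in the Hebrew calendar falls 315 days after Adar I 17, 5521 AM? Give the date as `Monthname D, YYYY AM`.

Counting 315 days forward from JDN 2364304 reaches JDN 2364619, which is Tevet 7, 5522 AM.

Tevet 7, 5522 AM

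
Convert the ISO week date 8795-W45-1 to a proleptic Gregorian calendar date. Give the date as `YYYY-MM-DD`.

ISO week 1 of 8795 is the week containing the first Thursday of 8795.
Week 45, day 1 (Monday) lands on 8795-11-06.

8795-11-06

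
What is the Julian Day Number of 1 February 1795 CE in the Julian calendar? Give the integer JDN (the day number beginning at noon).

2376713

Equivalently 12 February 1795 (Gregorian).
JDN 2451545 is 1 January 2000 CE (Gregorian); the target day is −74832 days from there, so JDN = 2376713.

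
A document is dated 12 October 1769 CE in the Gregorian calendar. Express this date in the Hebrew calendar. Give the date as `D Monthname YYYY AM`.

11 Tishrei 5530 AM

Julian Day Number of the source date = 2367459.
Converting JDN 2367459 to the Hebrew calendar gives 11 Tishrei 5530 AM.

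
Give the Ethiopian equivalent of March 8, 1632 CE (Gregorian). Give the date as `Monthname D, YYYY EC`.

Megabit 2, 1624 EC

Julian Day Number of the source date = 2317203.
Converting JDN 2317203 to the Ethiopian calendar gives 2 Megabit 1624 EC.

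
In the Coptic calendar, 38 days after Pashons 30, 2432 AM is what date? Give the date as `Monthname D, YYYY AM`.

JDN of Pashons 30, 2432 AM = 2713222.
2713222 + 38 = 2713260.
JDN 2713260 in the Coptic calendar is Epip 8, 2432 AM.

Epip 8, 2432 AM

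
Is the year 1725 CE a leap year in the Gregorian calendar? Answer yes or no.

1725 is not divisible by 4, so it is a common year.

no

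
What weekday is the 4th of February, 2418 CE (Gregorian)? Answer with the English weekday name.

Sunday

JDN 2604251 mod 7 = 6, and JDN 0 was a Monday, so this is a Sunday.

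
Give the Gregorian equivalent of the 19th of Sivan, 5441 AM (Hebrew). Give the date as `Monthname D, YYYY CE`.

Both dates share Julian Day Number 2335189; in the Gregorian calendar that is 5 June 1681 CE.

June 5, 1681 CE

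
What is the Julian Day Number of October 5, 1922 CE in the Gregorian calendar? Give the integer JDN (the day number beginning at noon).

JDN 2299161 is 15 October 1582 CE (Gregorian); the target day is +124172 days from there, so JDN = 2423333.

2423333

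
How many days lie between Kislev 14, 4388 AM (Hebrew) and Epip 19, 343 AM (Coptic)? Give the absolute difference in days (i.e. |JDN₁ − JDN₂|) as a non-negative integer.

138

JDN of the first date = 1950401.
JDN of the second date = 1950263.
|1950263 − 1950401| = 138.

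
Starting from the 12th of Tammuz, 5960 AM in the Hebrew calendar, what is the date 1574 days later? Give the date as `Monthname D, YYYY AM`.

Tishrei 21, 5965 AM

The starting date is JDN 2524770; 2524770 + 1574 = 2526344.
JDN 2526344 corresponds to Tishrei 21, 5965 AM.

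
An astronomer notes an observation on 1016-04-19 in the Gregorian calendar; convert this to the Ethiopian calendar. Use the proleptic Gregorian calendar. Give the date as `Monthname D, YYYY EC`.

Julian Day Number of the source date = 2092255.
Converting JDN 2092255 to the Ethiopian calendar gives 18 Miyazya 1008 EC.

Miyazya 18, 1008 EC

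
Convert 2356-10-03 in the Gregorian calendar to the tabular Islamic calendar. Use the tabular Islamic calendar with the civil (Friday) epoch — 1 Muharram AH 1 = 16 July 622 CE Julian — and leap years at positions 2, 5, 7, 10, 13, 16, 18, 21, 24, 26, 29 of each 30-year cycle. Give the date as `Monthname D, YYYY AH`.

Julian Day Number of the source date = 2581847.
Converting JDN 2581847 to the tabular Islamic calendar gives 7 Jumada al-Thani 1788 AH.

Jumada al-Thani 7, 1788 AH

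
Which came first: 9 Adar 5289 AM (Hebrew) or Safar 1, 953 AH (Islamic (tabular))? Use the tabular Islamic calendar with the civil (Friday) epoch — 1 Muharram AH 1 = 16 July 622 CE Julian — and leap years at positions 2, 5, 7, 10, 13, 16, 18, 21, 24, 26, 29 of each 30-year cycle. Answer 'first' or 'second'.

The two dates have Julian Day Numbers 2279574 and 2285827 respectively.
Since 2279574 < 2285827, the first date comes first.

first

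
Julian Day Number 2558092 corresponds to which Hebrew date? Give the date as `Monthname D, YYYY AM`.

Elul 25, 6051 AM

The Gregorian equivalent of JDN 2558092 is 19 September 2291.
In the Hebrew calendar that day is Elul 25, 6051 AM.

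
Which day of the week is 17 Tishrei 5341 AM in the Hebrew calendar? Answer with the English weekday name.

Monday

This is JDN 2298422 (6 October 1580 Gregorian).
Since JDN mod 7 = 0 (0 = Monday), the day is Monday.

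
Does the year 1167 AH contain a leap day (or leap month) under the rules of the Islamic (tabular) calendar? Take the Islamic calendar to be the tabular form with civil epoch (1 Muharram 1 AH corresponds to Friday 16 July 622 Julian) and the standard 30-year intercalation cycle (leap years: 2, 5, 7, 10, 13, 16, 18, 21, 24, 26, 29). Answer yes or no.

Year 1167 AH is year 27 of its 30-year cycle; leap positions are 2, 5, 7, 10, 13, 16, 18, 21, 24, 26, 29, so it is a common year (354 days).

no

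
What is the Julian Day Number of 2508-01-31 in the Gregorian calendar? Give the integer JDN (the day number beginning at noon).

JDN 2451545 is 1 January 2000 CE (Gregorian); the target day is +185573 days from there, so JDN = 2637118.

2637118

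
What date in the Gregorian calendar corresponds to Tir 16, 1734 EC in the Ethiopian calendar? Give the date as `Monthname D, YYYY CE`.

Julian Day Number of the source date = 2357334.
Converting JDN 2357334 to the Gregorian calendar gives 22 January 1742 CE.

January 22, 1742 CE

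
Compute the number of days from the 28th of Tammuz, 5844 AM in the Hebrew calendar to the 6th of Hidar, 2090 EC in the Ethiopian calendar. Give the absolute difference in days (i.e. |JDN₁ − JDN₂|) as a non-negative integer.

JDN of the first date = 2482438.
JDN of the second date = 2487293.
|2487293 − 2482438| = 4855.

4855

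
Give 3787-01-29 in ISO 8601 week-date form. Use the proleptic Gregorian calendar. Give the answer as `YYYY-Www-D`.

The weekday is Monday (ISO weekday 1).
That Monday belongs to ISO week 5 of ISO year 3787.

3787-W05-1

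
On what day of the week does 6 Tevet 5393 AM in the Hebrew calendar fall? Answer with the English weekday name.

Sunday

This is JDN 2317489 (19 December 1632 Gregorian).
JDN 2317489 mod 7 = 6, and JDN 0 was a Monday, so this is a Sunday.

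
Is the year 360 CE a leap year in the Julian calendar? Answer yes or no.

360 mod 4 = 0, so it is a leap year in the Julian calendar.

yes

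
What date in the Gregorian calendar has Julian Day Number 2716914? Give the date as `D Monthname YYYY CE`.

23 July 2726 CE

JDN 2451545 is 1 Jan 2000; 2716914 is +265369 days from there.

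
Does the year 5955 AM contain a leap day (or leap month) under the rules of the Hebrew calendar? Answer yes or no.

yes

Hebrew year 5955 is year 8 of its 19-year Metonic cycle; leap years are at positions 3, 6, 8, 11, 14, 17, 19, so it is a leap year (13 months).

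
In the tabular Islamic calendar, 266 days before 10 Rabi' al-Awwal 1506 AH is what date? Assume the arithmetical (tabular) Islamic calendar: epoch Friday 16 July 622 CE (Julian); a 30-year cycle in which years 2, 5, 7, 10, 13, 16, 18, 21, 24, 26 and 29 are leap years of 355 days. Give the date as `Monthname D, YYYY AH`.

Jumada al-Thani 10, 1505 AH

The starting date is JDN 2481830; 2481830 − 266 = 2481564.
JDN 2481564 corresponds to Jumada al-Thani 10, 1505 AH.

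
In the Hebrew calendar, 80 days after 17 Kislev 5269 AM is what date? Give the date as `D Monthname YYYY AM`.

The starting date is JDN 2272169; 2272169 + 80 = 2272249.
JDN 2272249 corresponds to 8 Adar I 5269 AM.

8 Adar I 5269 AM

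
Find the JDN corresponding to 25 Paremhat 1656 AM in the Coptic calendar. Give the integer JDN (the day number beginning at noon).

In the Gregorian calendar the same day is 3 April 1940.
JDN 2299161 is 15 October 1582 CE (Gregorian); the target day is +130562 days from there, so JDN = 2429723.

2429723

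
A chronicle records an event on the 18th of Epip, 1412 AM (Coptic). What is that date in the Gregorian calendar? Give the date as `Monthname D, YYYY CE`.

July 22, 1696 CE

Both dates share Julian Day Number 2340715; in the Gregorian calendar that is 22 July 1696 CE.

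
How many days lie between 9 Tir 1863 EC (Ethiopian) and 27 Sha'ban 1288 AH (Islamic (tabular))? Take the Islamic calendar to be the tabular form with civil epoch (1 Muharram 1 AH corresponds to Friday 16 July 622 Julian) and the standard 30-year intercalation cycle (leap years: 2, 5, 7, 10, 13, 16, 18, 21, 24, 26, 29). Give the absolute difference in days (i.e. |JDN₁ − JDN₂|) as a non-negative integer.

299

JDN of the first date = 2404444.
JDN of the second date = 2404743.
|2404743 − 2404444| = 299.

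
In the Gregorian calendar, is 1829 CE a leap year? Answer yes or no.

1829 is not divisible by 4, so it is a common year.

no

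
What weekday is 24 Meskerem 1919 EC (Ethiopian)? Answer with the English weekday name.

Equivalently 4 October 1926 Gregorian, JDN 2424793.
JDN 2424793 mod 7 = 0, and JDN 0 was a Monday, so this is a Monday.

Monday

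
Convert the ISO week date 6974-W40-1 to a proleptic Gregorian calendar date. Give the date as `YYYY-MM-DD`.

ISO week 1 of 6974 is the week containing the first Thursday of 6974.
Week 40, day 1 (Monday) lands on 6974-10-03.

6974-10-03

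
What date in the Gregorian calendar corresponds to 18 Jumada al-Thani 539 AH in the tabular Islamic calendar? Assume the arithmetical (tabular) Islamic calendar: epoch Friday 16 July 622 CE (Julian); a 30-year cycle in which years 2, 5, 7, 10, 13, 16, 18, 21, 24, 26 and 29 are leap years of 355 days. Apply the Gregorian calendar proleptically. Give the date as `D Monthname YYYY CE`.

23 December 1144 CE

Both dates share Julian Day Number 2139254; in the Gregorian calendar that is 23 December 1144 CE.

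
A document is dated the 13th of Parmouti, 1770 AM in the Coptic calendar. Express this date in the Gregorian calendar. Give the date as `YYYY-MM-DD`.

2054-04-21

Julian Day Number of the source date = 2471379.
Converting JDN 2471379 to the Gregorian calendar gives 21 April 2054 CE.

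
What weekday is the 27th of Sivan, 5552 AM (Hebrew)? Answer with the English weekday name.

This is JDN 2375743 (17 June 1792 Gregorian).
JDN 2375743 mod 7 = 6, and JDN 0 was a Monday, so this is a Sunday.

Sunday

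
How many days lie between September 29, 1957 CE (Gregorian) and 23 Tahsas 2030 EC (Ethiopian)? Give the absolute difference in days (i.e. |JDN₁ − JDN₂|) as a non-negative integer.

29314

First date → JDN 2436111; second date → JDN 2465425.
The interval is |2436111 − 2465425| = 29314 days.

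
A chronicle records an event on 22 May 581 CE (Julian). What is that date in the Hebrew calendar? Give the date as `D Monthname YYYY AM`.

3 Sivan 4341 AM

The source date corresponds to 24 May 581 in the proleptic Gregorian calendar (JDN 1933410).
That day falls on 3 Sivan 4341 AM in the Hebrew calendar.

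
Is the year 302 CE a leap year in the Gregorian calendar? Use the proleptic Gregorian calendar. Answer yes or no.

no

302 is not divisible by 4, so it is a common year.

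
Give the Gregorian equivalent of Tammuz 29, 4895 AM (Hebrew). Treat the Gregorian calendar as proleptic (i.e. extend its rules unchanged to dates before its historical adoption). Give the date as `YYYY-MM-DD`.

1135-07-19

Julian Day Number of the source date = 2135809.
Converting JDN 2135809 to the Gregorian calendar gives 19 July 1135 CE.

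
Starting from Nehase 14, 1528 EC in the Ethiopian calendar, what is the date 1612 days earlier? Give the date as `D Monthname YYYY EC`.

Counting 1612 days back from JDN 2282301 reaches JDN 2280689, which is 13 Megabit 1524 EC.

13 Megabit 1524 EC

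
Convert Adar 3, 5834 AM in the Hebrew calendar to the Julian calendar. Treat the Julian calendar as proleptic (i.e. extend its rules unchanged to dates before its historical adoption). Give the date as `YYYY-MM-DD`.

Both dates share Julian Day Number 2478634; in the Julian calendar that is 17 February 2074 CE.

2074-02-17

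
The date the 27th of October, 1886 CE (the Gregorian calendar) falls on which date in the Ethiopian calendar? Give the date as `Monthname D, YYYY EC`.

Julian Day Number of the source date = 2410207.
Converting JDN 2410207 to the Ethiopian calendar gives 18 Tikimt 1879 EC.

Tikimt 18, 1879 EC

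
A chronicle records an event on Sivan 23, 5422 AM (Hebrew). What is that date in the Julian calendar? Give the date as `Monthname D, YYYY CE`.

May 31, 1662 CE

The source date corresponds to 10 June 1662 in the Gregorian calendar (JDN 2328254).
That day falls on 31 May 1662 CE in the Julian calendar.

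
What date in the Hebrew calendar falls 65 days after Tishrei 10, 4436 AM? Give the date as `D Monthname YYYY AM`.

JDN of Tishrei 10, 4436 AM = 1967880.
1967880 + 65 = 1967945.
JDN 1967945 in the Hebrew calendar is 16 Kislev 4436 AM.

16 Kislev 4436 AM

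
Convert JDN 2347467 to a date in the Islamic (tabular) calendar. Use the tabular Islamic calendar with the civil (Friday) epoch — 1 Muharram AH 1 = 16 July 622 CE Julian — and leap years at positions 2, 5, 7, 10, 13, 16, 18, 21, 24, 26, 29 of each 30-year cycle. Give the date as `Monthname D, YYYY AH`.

Muharram 11, 1127 AH

The Gregorian equivalent of JDN 2347467 is 17 January 1715.
In the tabular Islamic calendar that day is Muharram 11, 1127 AH.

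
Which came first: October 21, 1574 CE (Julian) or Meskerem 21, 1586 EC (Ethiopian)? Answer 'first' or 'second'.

Converting both to JDN: 2296255 vs 2303162; the smaller is the first.

first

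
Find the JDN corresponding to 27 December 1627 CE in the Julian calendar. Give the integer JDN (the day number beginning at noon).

Equivalently 6 January 1628 (Gregorian).
JDN 2451545 is 1 January 2000 CE (Gregorian); the target day is −135865 days from there, so JDN = 2315680.

2315680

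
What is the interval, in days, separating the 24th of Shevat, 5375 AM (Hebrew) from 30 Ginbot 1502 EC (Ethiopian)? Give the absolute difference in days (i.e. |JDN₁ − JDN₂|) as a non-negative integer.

JDN of the first date = 2310950.
JDN of the second date = 2272730.
|2272730 − 2310950| = 38220.

38220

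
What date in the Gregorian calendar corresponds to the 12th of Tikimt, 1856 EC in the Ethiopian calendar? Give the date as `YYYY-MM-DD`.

Both dates share Julian Day Number 2401801; in the Gregorian calendar that is 22 October 1863 CE.

1863-10-22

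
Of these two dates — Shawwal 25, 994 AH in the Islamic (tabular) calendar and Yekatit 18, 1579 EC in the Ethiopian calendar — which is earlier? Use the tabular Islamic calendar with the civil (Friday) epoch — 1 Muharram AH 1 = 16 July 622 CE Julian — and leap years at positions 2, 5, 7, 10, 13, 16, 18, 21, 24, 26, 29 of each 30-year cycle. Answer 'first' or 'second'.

first

The two dates have Julian Day Numbers 2300616 and 2300752 respectively.
Since 2300616 < 2300752, the first date comes first.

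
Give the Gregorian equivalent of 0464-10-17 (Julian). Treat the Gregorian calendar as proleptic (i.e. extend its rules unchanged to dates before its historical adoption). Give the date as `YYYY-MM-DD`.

0464-10-18

At this point the Julian calendar is 1 day behind the Gregorian.
17 October 464 Julian + 1 day → 18 October 464 Gregorian.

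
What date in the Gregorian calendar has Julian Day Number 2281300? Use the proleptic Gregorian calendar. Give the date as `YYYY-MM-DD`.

1533-11-20

JDN 2451545 is 1 Jan 2000; 2281300 is −170245 days from there.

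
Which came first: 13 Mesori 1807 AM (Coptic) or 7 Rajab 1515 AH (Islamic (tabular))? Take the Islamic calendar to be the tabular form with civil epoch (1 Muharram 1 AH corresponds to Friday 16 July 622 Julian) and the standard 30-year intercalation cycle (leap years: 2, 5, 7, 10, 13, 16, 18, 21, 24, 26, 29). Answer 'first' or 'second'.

The two dates have Julian Day Numbers 2485013 and 2485134 respectively.
Since 2485013 < 2485134, the first date comes first.

first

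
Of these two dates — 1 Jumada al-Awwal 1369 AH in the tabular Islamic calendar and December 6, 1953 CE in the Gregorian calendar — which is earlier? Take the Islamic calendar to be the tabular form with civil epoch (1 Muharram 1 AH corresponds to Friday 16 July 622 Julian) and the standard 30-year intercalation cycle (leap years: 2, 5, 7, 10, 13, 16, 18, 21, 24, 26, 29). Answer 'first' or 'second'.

First date → JDN 2433332; second date → JDN 2434718.
JDN 2433332 < JDN 2434718, so the first date is earlier.

first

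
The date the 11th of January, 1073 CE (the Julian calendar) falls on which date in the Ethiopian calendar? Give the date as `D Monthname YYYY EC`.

The source date corresponds to 17 January 1073 in the proleptic Gregorian calendar (JDN 2112982).
That day falls on 16 Tir 1065 EC in the Ethiopian calendar.

16 Tir 1065 EC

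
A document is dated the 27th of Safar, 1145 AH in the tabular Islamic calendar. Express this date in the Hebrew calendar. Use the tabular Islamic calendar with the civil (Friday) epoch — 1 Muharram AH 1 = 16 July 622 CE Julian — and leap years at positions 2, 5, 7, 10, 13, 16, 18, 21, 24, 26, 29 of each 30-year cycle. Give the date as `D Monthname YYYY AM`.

The source date corresponds to 19 August 1732 in the Gregorian calendar (JDN 2353891).
That day falls on 28 Av 5492 AM in the Hebrew calendar.

28 Av 5492 AM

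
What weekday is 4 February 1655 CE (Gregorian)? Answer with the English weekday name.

Thursday

JDN 2325571 mod 7 = 3, and JDN 0 was a Monday, so this is a Thursday.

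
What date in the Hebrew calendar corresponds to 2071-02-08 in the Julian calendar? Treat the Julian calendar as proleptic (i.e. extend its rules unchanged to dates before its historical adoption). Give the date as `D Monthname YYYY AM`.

22 Adar I 5831 AM

Julian Day Number of the source date = 2477529.
Converting JDN 2477529 to the Hebrew calendar gives 22 Adar I 5831 AM.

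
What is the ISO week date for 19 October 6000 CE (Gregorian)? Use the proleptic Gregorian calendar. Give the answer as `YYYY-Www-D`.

The weekday is Thursday (ISO weekday 4).
That Thursday belongs to ISO week 42 of ISO year 6000.

6000-W42-4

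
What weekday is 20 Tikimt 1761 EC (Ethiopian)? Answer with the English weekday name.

Equivalently 28 October 1768 Gregorian, JDN 2367110.
Since JDN mod 7 = 4 (0 = Monday), the day is Friday.

Friday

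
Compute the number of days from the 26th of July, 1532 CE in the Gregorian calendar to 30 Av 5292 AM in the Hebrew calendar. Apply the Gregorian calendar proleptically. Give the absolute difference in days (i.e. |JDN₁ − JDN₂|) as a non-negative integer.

First date → JDN 2280818; second date → JDN 2280834.
The interval is |2280818 − 2280834| = 16 days.

16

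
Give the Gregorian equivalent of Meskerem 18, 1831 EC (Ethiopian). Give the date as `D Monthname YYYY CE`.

27 September 1838 CE

Julian Day Number of the source date = 2392645.
Converting JDN 2392645 to the Gregorian calendar gives 27 September 1838 CE.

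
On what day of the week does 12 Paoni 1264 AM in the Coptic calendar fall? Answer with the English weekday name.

Wednesday

In the proleptic Gregorian calendar this is 16 June 1548 (JDN 2286622).
Since JDN mod 7 = 2 (0 = Monday), the day is Wednesday.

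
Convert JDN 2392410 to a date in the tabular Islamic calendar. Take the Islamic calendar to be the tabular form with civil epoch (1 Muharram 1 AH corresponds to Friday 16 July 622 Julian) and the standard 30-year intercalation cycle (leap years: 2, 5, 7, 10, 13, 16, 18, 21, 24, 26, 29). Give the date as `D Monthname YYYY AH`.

9 Dhu al-Qa'dah 1253 AH

JDN 2392410 is 4 February 1838 in the Gregorian calendar.
In the tabular Islamic calendar that day is 9 Dhu al-Qa'dah 1253 AH.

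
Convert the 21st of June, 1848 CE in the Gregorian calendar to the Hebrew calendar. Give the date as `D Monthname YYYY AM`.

20 Sivan 5608 AM

Julian Day Number of the source date = 2396200.
Converting JDN 2396200 to the Hebrew calendar gives 20 Sivan 5608 AM.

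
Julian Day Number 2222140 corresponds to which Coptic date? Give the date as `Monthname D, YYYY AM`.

JDN 2222140 is 29 November 1371 in the proleptic Gregorian calendar.
In the Coptic calendar that day is Hathor 24, 1088 AM.

Hathor 24, 1088 AM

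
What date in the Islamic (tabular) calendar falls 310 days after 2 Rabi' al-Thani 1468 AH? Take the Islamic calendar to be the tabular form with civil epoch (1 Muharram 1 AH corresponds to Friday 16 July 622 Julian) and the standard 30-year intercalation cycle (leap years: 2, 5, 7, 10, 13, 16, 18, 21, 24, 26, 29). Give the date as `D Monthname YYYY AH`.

Counting 310 days forward from JDN 2468386 reaches JDN 2468696, which is 17 Safar 1469 AH.

17 Safar 1469 AH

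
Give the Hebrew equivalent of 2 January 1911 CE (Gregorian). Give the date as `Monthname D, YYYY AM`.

Julian Day Number of the source date = 2419039.
Converting JDN 2419039 to the Hebrew calendar gives 2 Tevet 5671 AM.

Tevet 2, 5671 AM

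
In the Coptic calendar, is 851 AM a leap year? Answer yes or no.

851 mod 4 = 3; in the Coptic calendar a year is leap when year mod 4 = 3, so it is a leap year.

yes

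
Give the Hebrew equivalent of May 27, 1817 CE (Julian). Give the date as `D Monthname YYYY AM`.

Julian Day Number of the source date = 2384864.
Converting JDN 2384864 to the Hebrew calendar gives 24 Sivan 5577 AM.

24 Sivan 5577 AM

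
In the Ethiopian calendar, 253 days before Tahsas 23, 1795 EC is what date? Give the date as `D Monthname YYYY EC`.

15 Miyazya 1794 EC

JDN of Tahsas 23, 1795 EC = 2379591.
2379591 − 253 = 2379338.
JDN 2379338 in the Ethiopian calendar is 15 Miyazya 1794 EC.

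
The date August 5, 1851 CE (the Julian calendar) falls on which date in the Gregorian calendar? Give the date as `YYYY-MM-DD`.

For dates in this range the Gregorian date is 12 days ahead of the Julian.
5 August 1851 Julian + 12 days → 17 August 1851 Gregorian.

1851-08-17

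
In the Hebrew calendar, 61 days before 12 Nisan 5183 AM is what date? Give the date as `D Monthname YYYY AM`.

The starting date is JDN 2240891; 2240891 − 61 = 2240830.
JDN 2240830 corresponds to 10 Shevat 5183 AM.

10 Shevat 5183 AM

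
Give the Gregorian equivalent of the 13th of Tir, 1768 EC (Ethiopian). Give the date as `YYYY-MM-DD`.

1776-01-20

Julian Day Number of the source date = 2369750.
Converting JDN 2369750 to the Gregorian calendar gives 20 January 1776 CE.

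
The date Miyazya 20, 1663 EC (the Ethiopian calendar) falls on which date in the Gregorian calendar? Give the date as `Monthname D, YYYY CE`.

Both dates share Julian Day Number 2331495; in the Gregorian calendar that is 25 April 1671 CE.

April 25, 1671 CE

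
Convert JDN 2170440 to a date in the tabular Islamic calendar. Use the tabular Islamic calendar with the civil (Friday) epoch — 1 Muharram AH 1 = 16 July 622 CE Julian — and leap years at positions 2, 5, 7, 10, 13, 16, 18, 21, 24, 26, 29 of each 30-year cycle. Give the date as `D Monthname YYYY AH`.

JDN 2170440 is 12 May 1230 in the proleptic Gregorian calendar.
In the tabular Islamic calendar that day is 19 Jumada al-Thani 627 AH.

19 Jumada al-Thani 627 AH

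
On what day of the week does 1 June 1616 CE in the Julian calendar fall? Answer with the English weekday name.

This is JDN 2311454 (11 June 1616 Gregorian).
JDN 2311454 mod 7 = 5, and JDN 0 was a Monday, so this is a Saturday.

Saturday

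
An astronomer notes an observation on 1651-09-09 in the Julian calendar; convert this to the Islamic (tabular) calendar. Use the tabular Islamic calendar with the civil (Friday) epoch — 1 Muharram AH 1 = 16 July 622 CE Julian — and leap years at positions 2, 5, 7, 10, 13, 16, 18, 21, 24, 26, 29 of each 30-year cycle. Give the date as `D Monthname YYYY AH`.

3 Shawwal 1061 AH

Both dates share Julian Day Number 2324337; in the tabular Islamic calendar that is 3 Shawwal 1061 AH.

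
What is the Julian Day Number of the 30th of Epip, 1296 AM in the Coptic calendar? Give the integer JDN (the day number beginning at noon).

In the proleptic Gregorian calendar the same day is 3 August 1580.
JDN 2400001 is 17 November 1858 CE (Gregorian), MJD 0; the target day is −101643 days from there, so JDN = 2298358.

2298358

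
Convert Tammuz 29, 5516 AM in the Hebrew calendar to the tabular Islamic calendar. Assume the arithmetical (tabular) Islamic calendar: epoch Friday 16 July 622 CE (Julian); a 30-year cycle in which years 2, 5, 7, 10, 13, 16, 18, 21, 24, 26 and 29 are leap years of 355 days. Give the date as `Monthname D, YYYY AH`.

Shawwal 29, 1169 AH

Julian Day Number of the source date = 2362634.
Converting JDN 2362634 to the tabular Islamic calendar gives 29 Shawwal 1169 AH.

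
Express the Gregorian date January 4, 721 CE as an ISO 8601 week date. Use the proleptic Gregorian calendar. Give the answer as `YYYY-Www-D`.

0721-W01-2

The weekday is Tuesday (ISO weekday 2).
That Tuesday belongs to ISO week 1 of ISO year 721.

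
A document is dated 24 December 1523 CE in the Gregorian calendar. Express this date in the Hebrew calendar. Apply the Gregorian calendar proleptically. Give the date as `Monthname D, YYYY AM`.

Tevet 7, 5284 AM

Both dates share Julian Day Number 2277681; in the Hebrew calendar that is 7 Tevet 5284 AM.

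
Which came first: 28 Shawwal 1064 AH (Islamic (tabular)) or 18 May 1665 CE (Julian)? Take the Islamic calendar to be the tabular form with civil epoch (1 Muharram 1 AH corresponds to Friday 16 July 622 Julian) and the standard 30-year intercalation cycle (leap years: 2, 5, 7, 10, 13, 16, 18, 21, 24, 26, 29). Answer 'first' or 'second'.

first

The two dates have Julian Day Numbers 2325425 and 2329337 respectively.
Since 2325425 < 2329337, the first date comes first.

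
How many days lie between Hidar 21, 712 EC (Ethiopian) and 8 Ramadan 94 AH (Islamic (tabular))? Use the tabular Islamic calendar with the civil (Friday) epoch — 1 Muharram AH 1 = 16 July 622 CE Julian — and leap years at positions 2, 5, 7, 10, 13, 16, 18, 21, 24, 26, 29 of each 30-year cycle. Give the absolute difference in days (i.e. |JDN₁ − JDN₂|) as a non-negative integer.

JDN of the first date = 1983994.
JDN of the second date = 1981639.
|1981639 − 1983994| = 2355.

2355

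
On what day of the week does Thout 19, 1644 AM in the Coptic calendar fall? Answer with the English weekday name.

In the Gregorian calendar this is 30 September 1927 (JDN 2425154).
JDN 2425154 mod 7 = 4, and JDN 0 was a Monday, so this is a Friday.

Friday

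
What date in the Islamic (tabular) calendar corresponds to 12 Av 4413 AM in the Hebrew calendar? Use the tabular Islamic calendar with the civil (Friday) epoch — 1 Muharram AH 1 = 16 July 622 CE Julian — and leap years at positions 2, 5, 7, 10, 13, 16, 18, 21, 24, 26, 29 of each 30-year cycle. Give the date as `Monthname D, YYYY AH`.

The source date corresponds to 15 July 653 in the proleptic Gregorian calendar (JDN 1959759).
That day falls on 10 Dhu al-Hijjah 32 AH in the tabular Islamic calendar.

Dhu al-Hijjah 10, 32 AH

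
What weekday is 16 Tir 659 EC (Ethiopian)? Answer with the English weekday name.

Monday

Equivalently 14 January 667 Gregorian, JDN 1964690.
Since JDN mod 7 = 0 (0 = Monday), the day is Monday.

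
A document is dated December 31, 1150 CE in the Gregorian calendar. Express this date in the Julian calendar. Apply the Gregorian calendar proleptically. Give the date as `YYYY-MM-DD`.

The Julian–Gregorian offset here is 7 days (Julian trailing).
31 December 1150 Gregorian − 7 days → 24 December 1150 Julian.

1150-12-24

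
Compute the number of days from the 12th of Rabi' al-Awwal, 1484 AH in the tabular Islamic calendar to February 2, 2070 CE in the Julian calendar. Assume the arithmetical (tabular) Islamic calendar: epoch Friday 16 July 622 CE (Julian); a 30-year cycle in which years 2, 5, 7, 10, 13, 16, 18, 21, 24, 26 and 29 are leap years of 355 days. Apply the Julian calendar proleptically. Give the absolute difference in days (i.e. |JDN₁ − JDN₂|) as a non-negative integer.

3122

First date → JDN 2474036; second date → JDN 2477158.
The interval is |2474036 − 2477158| = 3122 days.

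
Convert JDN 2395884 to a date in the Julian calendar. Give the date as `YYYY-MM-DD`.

The Gregorian equivalent of JDN 2395884 is 10 August 1847.
In the Julian calendar that day is 1847-07-29.

1847-07-29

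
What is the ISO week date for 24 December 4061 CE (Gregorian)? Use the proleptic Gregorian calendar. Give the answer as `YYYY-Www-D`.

4061-W51-6

The weekday is Saturday (ISO weekday 6).
That Saturday belongs to ISO week 51 of ISO year 4061.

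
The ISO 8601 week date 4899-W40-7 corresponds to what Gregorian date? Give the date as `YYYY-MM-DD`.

ISO week 1 of 4899 is the week containing the first Thursday of 4899.
Week 40, day 7 (Sunday) lands on 4899-10-04.

4899-10-04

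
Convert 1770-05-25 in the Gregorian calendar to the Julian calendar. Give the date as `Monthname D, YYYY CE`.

May 14, 1770 CE

The Julian–Gregorian offset here is 11 days (Julian trailing).
25 May 1770 Gregorian − 11 days → 14 May 1770 Julian.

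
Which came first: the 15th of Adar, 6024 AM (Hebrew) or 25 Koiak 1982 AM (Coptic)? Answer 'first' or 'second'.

first

The two dates have Julian Day Numbers 2548042 and 2548704 respectively.
Since 2548042 < 2548704, the first date comes first.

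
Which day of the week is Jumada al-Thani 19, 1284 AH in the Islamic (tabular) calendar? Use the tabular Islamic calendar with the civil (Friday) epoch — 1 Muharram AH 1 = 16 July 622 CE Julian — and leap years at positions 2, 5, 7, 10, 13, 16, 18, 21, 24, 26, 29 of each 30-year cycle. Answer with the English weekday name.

Friday

In the Gregorian calendar this is 18 October 1867 (JDN 2403258).
JDN 2403258 mod 7 = 4, and JDN 0 was a Monday, so this is a Friday.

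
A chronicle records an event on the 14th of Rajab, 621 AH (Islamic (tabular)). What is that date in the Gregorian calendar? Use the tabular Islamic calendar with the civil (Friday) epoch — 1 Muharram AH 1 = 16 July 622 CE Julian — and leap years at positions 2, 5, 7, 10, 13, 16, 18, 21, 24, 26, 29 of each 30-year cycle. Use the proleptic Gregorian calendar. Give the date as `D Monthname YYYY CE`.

Julian Day Number of the source date = 2168337.
Converting JDN 2168337 to the Gregorian calendar gives 8 August 1224 CE.

8 August 1224 CE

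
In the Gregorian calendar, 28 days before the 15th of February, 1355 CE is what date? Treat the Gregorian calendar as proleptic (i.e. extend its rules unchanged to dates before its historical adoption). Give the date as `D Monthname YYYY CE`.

18 January 1355 CE

The starting date is JDN 2216009; 2216009 − 28 = 2215981.
JDN 2215981 corresponds to 18 January 1355 CE.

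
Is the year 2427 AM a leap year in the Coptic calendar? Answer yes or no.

yes

2427 mod 4 = 3; in the Coptic calendar a year is leap when year mod 4 = 3, so it is a leap year.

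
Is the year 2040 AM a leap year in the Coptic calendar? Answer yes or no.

no

2040 mod 4 = 0; in the Coptic calendar a year is leap when year mod 4 = 3, so it is a common year.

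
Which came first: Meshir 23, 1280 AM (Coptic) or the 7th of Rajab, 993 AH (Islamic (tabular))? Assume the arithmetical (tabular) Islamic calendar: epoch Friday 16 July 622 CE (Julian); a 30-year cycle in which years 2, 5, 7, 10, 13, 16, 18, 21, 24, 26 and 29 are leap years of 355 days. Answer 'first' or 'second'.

First date → JDN 2292357; second date → JDN 2300155.
JDN 2292357 < JDN 2300155, so the first date is earlier.

first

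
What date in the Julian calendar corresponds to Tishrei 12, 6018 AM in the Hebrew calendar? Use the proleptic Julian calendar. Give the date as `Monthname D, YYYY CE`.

Julian Day Number of the source date = 2545676.
Converting JDN 2545676 to the Julian calendar gives 6 September 2257 CE.

September 6, 2257 CE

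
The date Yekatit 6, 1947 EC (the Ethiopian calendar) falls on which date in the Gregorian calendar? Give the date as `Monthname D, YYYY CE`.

February 13, 1955 CE

Both dates share Julian Day Number 2435152; in the Gregorian calendar that is 13 February 1955 CE.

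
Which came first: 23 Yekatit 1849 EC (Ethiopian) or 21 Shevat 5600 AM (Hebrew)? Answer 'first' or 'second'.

The two dates have Julian Day Numbers 2399375 and 2393131 respectively.
Since 2393131 < 2399375, the second date comes first.

second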